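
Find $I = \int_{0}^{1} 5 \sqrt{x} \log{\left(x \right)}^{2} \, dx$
$\frac{80}{27}$

Consider the simpler parametrised integral
$$J(a) = \int_{0}^{1} 5 x^{a} \, dx = \frac{5}{a + 1}.$$

Differentiating under the integral sign brings down a factor of $\ln x$:
$$\frac{dJ}{da} = \int_{0}^{1} 5 x^{a} \log{\left(x \right)} \, dx = - \frac{5}{\left(a + 1\right)^{2}}.$$

Repeating twice in total — each differentiation brings down another $\ln x$ — gives
$$\frac{d^{2}J}{da^{2}} = \int_{0}^{1} 5 x^{a} \log{\left(x \right)}^{2} \, dx = \frac{10}{\left(a + 1\right)^{3}},$$
and the integrand here is exactly the target integrand, so $I = \frac{10}{\left(a + 1\right)^{3}}$.

Setting $a = \frac{1}{2}$:
$$I = \frac{80}{27}.$$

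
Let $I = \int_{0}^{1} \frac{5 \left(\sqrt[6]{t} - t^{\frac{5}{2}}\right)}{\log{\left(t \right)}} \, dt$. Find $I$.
$- \log{\left(243 \right)}$

Consider the one-parameter family: let $I(a) = \int_{0}^{1} \frac{5 \left(\sqrt[6]{t} - t^{a}\right)}{\log{\left(t \right)}} \, dt$.

Since $\dfrac{\partial}{\partial a}\,t^{a} = t^{a} \ln t$, the $\ln t$ in the denominator cancels and
$$\frac{dI}{da} = \int_{0}^{1} -5 t^{a} \, dt = -5 \left[\frac{t^{a+1}}{a+1}\right]_0^1 = - \frac{5}{a + 1}.$$

Integrating with respect to $a$ gives $I(a) = - \log{\left(\frac{7776 \left(a + 1\right)^{5}}{16807} \right)} + C$.

At $a = \frac{1}{6}$ the integrand is identically $0$, so $I(\frac{1}{6}) = 0$. The closed form gives $0$, hence $C = 0$.

Setting $a = \frac{5}{2}$:
$$I = - \log{\left(243 \right)}.$$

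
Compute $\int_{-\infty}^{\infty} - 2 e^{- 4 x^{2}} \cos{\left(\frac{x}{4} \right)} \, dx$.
$- \frac{\sqrt{\pi}}{e^{\frac{1}{256}}}$

Let $b$ denote the cosine frequency and define $I(b) = \int_{-\infty}^{\infty} - 2 e^{- 4 x^{2}} \cos{\left(b x \right)} \, dx$.

Differentiating under the integral sign,
$$I'(b) = \int_{-\infty}^{\infty} 2 x e^{- 4 x^{2}} \sin{\left(b x \right)} \, dx.$$

Integrate $\int_{-\infty}^{\infty} x \sin(b x)\, e^{- 4 x^{2}}\, dx$ by parts with $u = \sin(b x)$ and $dv = x\, e^{- 4 x^{2}}\, dx$, giving $v = - \frac{e^{- 4 x^{2}}}{8}$. The boundary term vanishes and
$$\int_{-\infty}^{\infty} x \sin(b x)\, e^{- 4 x^{2}}\, dx = \frac{b}{8} \int_{-\infty}^{\infty} \cos(b x)\, e^{- 4 x^{2}}\, dx,$$
so $I'(b) = - \frac{b}{8}\, I(b)$.

This is a separable first-order ODE; solving with the initial condition $I(0) = \int_{-\infty}^{\infty} - 2 e^{- 4 x^{2}}\,dx = - \sqrt{\pi}$ gives
$$I(b) = - \sqrt{\pi} e^{- \frac{b^{2}}{16}}.$$

Setting $b = \frac{1}{4}$:
$$I = - \frac{\sqrt{\pi}}{e^{\frac{1}{256}}}.$$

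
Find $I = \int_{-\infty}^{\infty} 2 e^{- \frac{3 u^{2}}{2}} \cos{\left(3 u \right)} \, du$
$\frac{2 \sqrt{6} \sqrt{\pi}}{3 e^{\frac{3}{2}}}$

Define $I(b) = \int_{-\infty}^{\infty} 2 e^{- \frac{3 u^{2}}{2}} \cos{\left(b u \right)} \, du$.

Differentiating under the integral sign,
$$I'(b) = \int_{-\infty}^{\infty} - 2 u e^{- \frac{3 u^{2}}{2}} \sin{\left(b u \right)} \, du.$$

Integrate $\int_{-\infty}^{\infty} u \sin(b u)\, e^{- \frac{3 u^{2}}{2}}\, du$ by parts with $w = \sin(b u)$ and $dv = u\, e^{- \frac{3 u^{2}}{2}}\, du$, giving $v = - \frac{e^{- \frac{3 u^{2}}{2}}}{3}$. The boundary term vanishes and
$$\int_{-\infty}^{\infty} u \sin(b u)\, e^{- \frac{3 u^{2}}{2}}\, du = \frac{b}{3} \int_{-\infty}^{\infty} \cos(b u)\, e^{- \frac{3 u^{2}}{2}}\, du,$$
so $I'(b) = - \frac{b}{3}\, I(b)$.

This is a separable first-order ODE; solving with the initial condition $I(0) = \int_{-\infty}^{\infty} 2 e^{- \frac{3 u^{2}}{2}}\,du = \frac{2 \sqrt{6} \sqrt{\pi}}{3}$ gives
$$I(b) = \frac{2 \sqrt{6} \sqrt{\pi} e^{- \frac{b^{2}}{6}}}{3}.$$

Setting $b = 3$:
$$I = \frac{2 \sqrt{6} \sqrt{\pi}}{3 e^{\frac{3}{2}}}.$$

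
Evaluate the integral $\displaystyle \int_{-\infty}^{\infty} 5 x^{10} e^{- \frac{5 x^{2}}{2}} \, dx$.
$\frac{189 \sqrt{10} \sqrt{\pi}}{625}$

Consider the simpler parametrised integral
$$J(a) = \int_{-\infty}^{\infty} 5 e^{- a x^{2}} \, dx = \frac{5 \sqrt{\pi}}{\sqrt{a}}.$$

Differentiating under the integral sign brings down a factor of $(-x^2)$:
$$\frac{dJ}{da} = \int_{-\infty}^{\infty} - 5 x^{2} e^{- a x^{2}} \, dx = - \frac{5 \sqrt{\pi}}{2 a^{\frac{3}{2}}}.$$

Repeating $5$ times in total — each differentiation brings down another $(-x^2)$ — gives
$$\frac{d^{5}J}{da^{5}} = \int_{-\infty}^{\infty} - 5 x^{10} e^{- a x^{2}} \, dx = - \frac{4725 \sqrt{\pi}}{32 a^{\frac{11}{2}}},$$
and the integrand here is $(-1)^{5}$ times the target integrand, so $I = (-1)^{5}\,\frac{d^{5}J}{da^{5}} = \frac{4725 \sqrt{\pi}}{32 a^{\frac{11}{2}}}$.

Setting $a = \frac{5}{2}$:
$$I = \frac{189 \sqrt{10} \sqrt{\pi}}{625}.$$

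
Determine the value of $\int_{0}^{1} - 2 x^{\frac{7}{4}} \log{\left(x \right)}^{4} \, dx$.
$- \frac{49152}{161051}$

Begin with the known integral
$$J(a) = \int_{0}^{1} - 2 x^{a} \, dx = - \frac{2}{a + 1}.$$

Differentiating under the integral sign brings down a factor of $\ln x$:
$$\frac{dJ}{da} = \int_{0}^{1} - 2 x^{a} \log{\left(x \right)} \, dx = \frac{2}{\left(a + 1\right)^{2}}.$$

Repeating $4$ times in total — each differentiation brings down another $\ln x$ — gives
$$\frac{d^{4}J}{da^{4}} = \int_{0}^{1} - 2 x^{a} \log{\left(x \right)}^{4} \, dx = - \frac{48}{\left(a + 1\right)^{5}},$$
and the integrand here is exactly the target integrand, so $I = - \frac{48}{\left(a + 1\right)^{5}}$.

Setting $a = \frac{7}{4}$:
$$I = - \frac{49152}{161051}.$$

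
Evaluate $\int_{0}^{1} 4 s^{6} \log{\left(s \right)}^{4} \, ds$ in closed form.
$\frac{96}{16807}$

Consider the simpler parametrised integral
$$J(a) = \int_{0}^{1} 4 s^{a} \, ds = \frac{4}{a + 1}.$$

Differentiating under the integral sign brings down a factor of $\ln s$:
$$\frac{dJ}{da} = \int_{0}^{1} 4 s^{a} \log{\left(s \right)} \, ds = - \frac{4}{\left(a + 1\right)^{2}}.$$

Repeating $4$ times in total — each differentiation brings down another $\ln s$ — gives
$$\frac{d^{4}J}{da^{4}} = \int_{0}^{1} 4 s^{a} \log{\left(s \right)}^{4} \, ds = \frac{96}{\left(a + 1\right)^{5}},$$
and the integrand here is exactly the target integrand, so $I = \frac{96}{\left(a + 1\right)^{5}}$.

Setting $a = 6$:
$$I = \frac{96}{16807}.$$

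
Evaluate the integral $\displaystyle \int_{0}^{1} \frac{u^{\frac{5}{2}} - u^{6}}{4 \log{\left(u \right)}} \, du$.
$- \frac{\log{\left(2 \right)}}{4}$

Introduce a parameter $a$ in the exponent: let $I(a) = \int_{0}^{1} \frac{- u^{6} + u^{a}}{4 \log{\left(u \right)}} \, du$.

Since $\dfrac{\partial}{\partial a}\,u^{a} = u^{a} \ln u$, the $\ln u$ in the denominator cancels and
$$\frac{dI}{da} = \int_{0}^{1} \frac{1}{4} u^{a} \, du = \frac{1}{4} \left[\frac{u^{a+1}}{a+1}\right]_0^1 = \frac{1}{4 \left(a + 1\right)}.$$

Integrating with respect to $a$ gives $I(a) = \frac{\log{\left(a + 1 \right)}}{4} - \frac{\log{\left(7 \right)}}{4} + C$.

At $a = 6$ the integrand is identically $0$, so $I(6) = 0$. The closed form gives $0$, hence $C = 0$.

Setting $a = \frac{5}{2}$:
$$I = - \frac{\log{\left(2 \right)}}{4}.$$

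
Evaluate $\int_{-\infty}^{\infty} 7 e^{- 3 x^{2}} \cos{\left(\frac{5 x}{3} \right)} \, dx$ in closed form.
$\frac{7 \sqrt{3} \sqrt{\pi}}{3 e^{\frac{25}{108}}}$

Define $I(b) = \int_{-\infty}^{\infty} 7 e^{- 3 x^{2}} \cos{\left(b x \right)} \, dx$.

Differentiating under the integral sign,
$$I'(b) = \int_{-\infty}^{\infty} - 7 x e^{- 3 x^{2}} \sin{\left(b x \right)} \, dx.$$

Integrate $\int_{-\infty}^{\infty} x \sin(b x)\, e^{- 3 x^{2}}\, dx$ by parts with $u = \sin(b x)$ and $dv = x\, e^{- 3 x^{2}}\, dx$, giving $v = - \frac{e^{- 3 x^{2}}}{6}$. The boundary term vanishes and
$$\int_{-\infty}^{\infty} x \sin(b x)\, e^{- 3 x^{2}}\, dx = \frac{b}{6} \int_{-\infty}^{\infty} \cos(b x)\, e^{- 3 x^{2}}\, dx,$$
so $I'(b) = - \frac{b}{6}\, I(b)$.

This is a separable first-order ODE; solving with the initial condition $I(0) = \int_{-\infty}^{\infty} 7 e^{- 3 x^{2}}\,dx = \frac{7 \sqrt{3} \sqrt{\pi}}{3}$ gives
$$I(b) = \frac{7 \sqrt{3} \sqrt{\pi} e^{- \frac{b^{2}}{12}}}{3}.$$

Setting $b = \frac{5}{3}$:
$$I = \frac{7 \sqrt{3} \sqrt{\pi}}{3 e^{\frac{25}{108}}}.$$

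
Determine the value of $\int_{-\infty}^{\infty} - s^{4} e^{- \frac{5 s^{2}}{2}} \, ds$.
$- \frac{3 \sqrt{10} \sqrt{\pi}}{125}$

Consider the simpler parametrised integral
$$J(a) = \int_{-\infty}^{\infty} - e^{- a s^{2}} \, ds = - \frac{\sqrt{\pi}}{\sqrt{a}}.$$

Differentiating under the integral sign brings down a factor of $(-s^2)$:
$$\frac{dJ}{da} = \int_{-\infty}^{\infty} s^{2} e^{- a s^{2}} \, ds = \frac{\sqrt{\pi}}{2 a^{\frac{3}{2}}}.$$

Repeating twice in total — each differentiation brings down another $(-s^2)$ — gives
$$\frac{d^{2}J}{da^{2}} = \int_{-\infty}^{\infty} - s^{4} e^{- a s^{2}} \, ds = - \frac{3 \sqrt{\pi}}{4 a^{\frac{5}{2}}},$$
and the integrand here is exactly the target integrand, so $I = - \frac{3 \sqrt{\pi}}{4 a^{\frac{5}{2}}}$.

Setting $a = \frac{5}{2}$:
$$I = - \frac{3 \sqrt{10} \sqrt{\pi}}{125}.$$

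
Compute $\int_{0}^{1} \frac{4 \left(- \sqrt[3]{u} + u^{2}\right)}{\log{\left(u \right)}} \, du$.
$\log{\left(\frac{6561}{256} \right)}$

Introduce a parameter $a$ in the exponent: let $I(a) = \int_{0}^{1} \frac{4 \left(- \sqrt[3]{u} + u^{a}\right)}{\log{\left(u \right)}} \, du$.

Since $\dfrac{\partial}{\partial a}\,u^{a} = u^{a} \ln u$, the $\ln u$ in the denominator cancels and
$$\frac{dI}{da} = \int_{0}^{1} 4 u^{a} \, du = 4 \left[\frac{u^{a+1}}{a+1}\right]_0^1 = \frac{4}{a + 1}.$$

Integrating with respect to $a$ gives $I(a) = \log{\left(\frac{81 \left(a + 1\right)^{4}}{256} \right)} + C$.

At $a = \frac{1}{3}$ the integrand is identically $0$, so $I(\frac{1}{3}) = 0$. The closed form gives $0$, hence $C = 0$.

Setting $a = 2$:
$$I = \log{\left(\frac{6561}{256} \right)}.$$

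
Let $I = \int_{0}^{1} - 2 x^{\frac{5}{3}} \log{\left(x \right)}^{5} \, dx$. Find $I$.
$\frac{10935}{16384}$

Consider the simpler parametrised integral
$$J(a) = \int_{0}^{1} - 2 x^{a} \, dx = - \frac{2}{a + 1}.$$

Differentiating under the integral sign brings down a factor of $\ln x$:
$$\frac{dJ}{da} = \int_{0}^{1} - 2 x^{a} \log{\left(x \right)} \, dx = \frac{2}{\left(a + 1\right)^{2}}.$$

Repeating $5$ times in total — each differentiation brings down another $\ln x$ — gives
$$\frac{d^{5}J}{da^{5}} = \int_{0}^{1} - 2 x^{a} \log{\left(x \right)}^{5} \, dx = \frac{240}{\left(a + 1\right)^{6}},$$
and the integrand here is exactly the target integrand, so $I = \frac{240}{\left(a + 1\right)^{6}}$.

Setting $a = \frac{5}{3}$:
$$I = \frac{10935}{16384}.$$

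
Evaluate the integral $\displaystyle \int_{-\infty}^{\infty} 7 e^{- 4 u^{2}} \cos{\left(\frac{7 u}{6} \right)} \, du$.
$\frac{7 \sqrt{\pi}}{2 e^{\frac{49}{576}}}$

Define $I(b) = \int_{-\infty}^{\infty} 7 e^{- 4 u^{2}} \cos{\left(b u \right)} \, du$.

Differentiating under the integral sign,
$$I'(b) = \int_{-\infty}^{\infty} - 7 u e^{- 4 u^{2}} \sin{\left(b u \right)} \, du.$$

Integrate $\int_{-\infty}^{\infty} u \sin(b u)\, e^{- 4 u^{2}}\, du$ by parts with $w = \sin(b u)$ and $dv = u\, e^{- 4 u^{2}}\, du$, giving $v = - \frac{e^{- 4 u^{2}}}{8}$. The boundary term vanishes and
$$\int_{-\infty}^{\infty} u \sin(b u)\, e^{- 4 u^{2}}\, du = \frac{b}{8} \int_{-\infty}^{\infty} \cos(b u)\, e^{- 4 u^{2}}\, du,$$
so $I'(b) = - \frac{b}{8}\, I(b)$.

This is a separable first-order ODE; solving with the initial condition $I(0) = \int_{-\infty}^{\infty} 7 e^{- 4 u^{2}}\,du = \frac{7 \sqrt{\pi}}{2}$ gives
$$I(b) = \frac{7 \sqrt{\pi} e^{- \frac{b^{2}}{16}}}{2}.$$

Setting $b = \frac{7}{6}$:
$$I = \frac{7 \sqrt{\pi}}{2 e^{\frac{49}{576}}}.$$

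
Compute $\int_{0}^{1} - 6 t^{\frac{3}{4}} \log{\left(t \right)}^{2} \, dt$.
$- \frac{768}{343}$

Consider the simpler parametrised integral
$$J(a) = \int_{0}^{1} - 6 t^{a} \, dt = - \frac{6}{a + 1}.$$

Differentiating under the integral sign brings down a factor of $\ln t$:
$$\frac{dJ}{da} = \int_{0}^{1} - 6 t^{a} \log{\left(t \right)} \, dt = \frac{6}{\left(a + 1\right)^{2}}.$$

Repeating twice in total — each differentiation brings down another $\ln t$ — gives
$$\frac{d^{2}J}{da^{2}} = \int_{0}^{1} - 6 t^{a} \log{\left(t \right)}^{2} \, dt = - \frac{12}{\left(a + 1\right)^{3}},$$
and the integrand here is exactly the target integrand, so $I = - \frac{12}{\left(a + 1\right)^{3}}$.

Setting $a = \frac{3}{4}$:
$$I = - \frac{768}{343}.$$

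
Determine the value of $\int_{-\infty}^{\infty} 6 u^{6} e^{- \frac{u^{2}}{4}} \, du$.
$1440 \sqrt{\pi}$

Begin with the known integral
$$J(a) = \int_{-\infty}^{\infty} 6 e^{- a u^{2}} \, du = \frac{6 \sqrt{\pi}}{\sqrt{a}}.$$

Differentiating under the integral sign brings down a factor of $(-u^2)$:
$$\frac{dJ}{da} = \int_{-\infty}^{\infty} - 6 u^{2} e^{- a u^{2}} \, du = - \frac{3 \sqrt{\pi}}{a^{\frac{3}{2}}}.$$

Repeating $3$ times in total — each differentiation brings down another $(-u^2)$ — gives
$$\frac{d^{3}J}{da^{3}} = \int_{-\infty}^{\infty} - 6 u^{6} e^{- a u^{2}} \, du = - \frac{45 \sqrt{\pi}}{4 a^{\frac{7}{2}}},$$
and the integrand here is $(-1)^{3}$ times the target integrand, so $I = (-1)^{3}\,\frac{d^{3}J}{da^{3}} = \frac{45 \sqrt{\pi}}{4 a^{\frac{7}{2}}}$.

Setting $a = \frac{1}{4}$:
$$I = 1440 \sqrt{\pi}.$$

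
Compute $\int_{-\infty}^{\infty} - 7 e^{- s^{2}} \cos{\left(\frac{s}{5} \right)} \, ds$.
$- \frac{7 \sqrt{\pi}}{e^{\frac{1}{100}}}$

Treat the cosine frequency as a parameter and define $I(b) = \int_{-\infty}^{\infty} - 7 e^{- s^{2}} \cos{\left(b s \right)} \, ds$.

Differentiating under the integral sign,
$$I'(b) = \int_{-\infty}^{\infty} 7 s e^{- s^{2}} \sin{\left(b s \right)} \, ds.$$

Integrate $\int_{-\infty}^{\infty} s \sin(b s)\, e^{- s^{2}}\, ds$ by parts with $u = \sin(b s)$ and $dv = s\, e^{- s^{2}}\, ds$, giving $v = - \frac{e^{- s^{2}}}{2}$. The boundary term vanishes and
$$\int_{-\infty}^{\infty} s \sin(b s)\, e^{- s^{2}}\, ds = \frac{b}{2} \int_{-\infty}^{\infty} \cos(b s)\, e^{- s^{2}}\, ds,$$
so $I'(b) = - \frac{b}{2}\, I(b)$.

This is a separable first-order ODE; solving with the initial condition $I(0) = \int_{-\infty}^{\infty} - 7 e^{- s^{2}}\,ds = - 7 \sqrt{\pi}$ gives
$$I(b) = - 7 \sqrt{\pi} e^{- \frac{b^{2}}{4}}.$$

Setting $b = \frac{1}{5}$:
$$I = - \frac{7 \sqrt{\pi}}{e^{\frac{1}{100}}}.$$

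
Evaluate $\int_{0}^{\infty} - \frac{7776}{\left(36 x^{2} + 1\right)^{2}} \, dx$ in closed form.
$- 324 \pi$

Recall the elementary integral
$$J(a) = \int_{0}^{\infty} - \frac{6}{a^{2} + x^{2}} \, dx = - \frac{3 \pi}{a}.$$

Differentiating under the integral sign with respect to $a$,
$$\frac{dJ}{da} = \int_{0}^{\infty} \frac{12 a}{\left(a^{2} + x^{2}\right)^{2}} \, dx = \frac{3 \pi}{a^{2}},$$
so $\int_{0}^{\infty} - \frac{6}{\left(a^{2} + x^{2}\right)^{2}} \, dx = - \frac{3 \pi}{2 a^{3}}$.

Setting $a = \frac{1}{6}$:
$$I = - 324 \pi.$$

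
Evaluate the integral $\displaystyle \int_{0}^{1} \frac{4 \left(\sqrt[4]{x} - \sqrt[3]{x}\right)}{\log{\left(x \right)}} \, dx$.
$- \log{\left(\frac{65536}{50625} \right)}$

Consider the one-parameter family: let $I(a) = \int_{0}^{1} \frac{4 \left(\sqrt[4]{x} - x^{a}\right)}{\log{\left(x \right)}} \, dx$.

Since $\dfrac{\partial}{\partial a}\,x^{a} = x^{a} \ln x$, the $\ln x$ in the denominator cancels and
$$\frac{dI}{da} = \int_{0}^{1} -4 x^{a} \, dx = -4 \left[\frac{x^{a+1}}{a+1}\right]_0^1 = - \frac{4}{a + 1}.$$

Integrating with respect to $a$ gives $I(a) = - \log{\left(\frac{256 \left(a + 1\right)^{4}}{625} \right)} + C$.

At $a = \frac{1}{4}$ the integrand is identically $0$, so $I(\frac{1}{4}) = 0$. The closed form gives $0$, hence $C = 0$.

Setting $a = \frac{1}{3}$:
$$I = - \log{\left(\frac{65536}{50625} \right)}.$$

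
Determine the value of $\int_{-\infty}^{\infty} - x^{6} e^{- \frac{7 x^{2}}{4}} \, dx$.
$- \frac{240 \sqrt{7} \sqrt{\pi}}{2401}$

Start from the elementary integral
$$J(a) = \int_{-\infty}^{\infty} - e^{- a x^{2}} \, dx = - \frac{\sqrt{\pi}}{\sqrt{a}}.$$

Differentiating under the integral sign brings down a factor of $(-x^2)$:
$$\frac{dJ}{da} = \int_{-\infty}^{\infty} x^{2} e^{- a x^{2}} \, dx = \frac{\sqrt{\pi}}{2 a^{\frac{3}{2}}}.$$

Repeating $3$ times in total — each differentiation brings down another $(-x^2)$ — gives
$$\frac{d^{3}J}{da^{3}} = \int_{-\infty}^{\infty} x^{6} e^{- a x^{2}} \, dx = \frac{15 \sqrt{\pi}}{8 a^{\frac{7}{2}}},$$
and the integrand here is $(-1)^{3}$ times the target integrand, so $I = (-1)^{3}\,\frac{d^{3}J}{da^{3}} = - \frac{15 \sqrt{\pi}}{8 a^{\frac{7}{2}}}$.

Setting $a = \frac{7}{4}$:
$$I = - \frac{240 \sqrt{7} \sqrt{\pi}}{2401}.$$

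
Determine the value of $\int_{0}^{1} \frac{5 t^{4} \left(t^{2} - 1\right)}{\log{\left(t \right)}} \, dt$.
$\log{\left(\frac{16807}{3125} \right)}$

Replace the exponent $6$ by a parameter $a$: let $I(a) = \int_{0}^{1} \frac{5 \left(- t^{4} + t^{a}\right)}{\log{\left(t \right)}} \, dt$.

Since $\dfrac{\partial}{\partial a}\,t^{a} = t^{a} \ln t$, the $\ln t$ in the denominator cancels and
$$\frac{dI}{da} = \int_{0}^{1} 5 t^{a} \, dt = 5 \left[\frac{t^{a+1}}{a+1}\right]_0^1 = \frac{5}{a + 1}.$$

Integrating with respect to $a$ gives $I(a) = \log{\left(\frac{\left(a + 1\right)^{5}}{3125} \right)} + C$.

At $a = 4$ the integrand is identically $0$, so $I(4) = 0$. The closed form gives $0$, hence $C = 0$.

Setting $a = 6$:
$$I = \log{\left(\frac{16807}{3125} \right)}.$$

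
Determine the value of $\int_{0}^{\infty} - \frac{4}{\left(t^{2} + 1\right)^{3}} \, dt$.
$- \frac{3 \pi}{4}$

Start from the standard arctangent integral
$$J(a) = \int_{0}^{\infty} - \frac{4}{a^{2} + t^{2}} \, dt = - \frac{2 \pi}{a}.$$

Differentiating under the integral sign with respect to $a$,
$$\frac{dJ}{da} = \int_{0}^{\infty} \frac{8 a}{\left(a^{2} + t^{2}\right)^{2}} \, dt = \frac{2 \pi}{a^{2}},$$
so $\int_{0}^{\infty} - \frac{4}{\left(a^{2} + t^{2}\right)^{2}} \, dt = - \frac{\pi}{a^{3}}$.

Repeating — each differentiation of $1/(t^2+a^2)^j$ produces $-2ja/(t^2+a^2)^{j+1}$ — and dividing through by $-2ja$ at each step yields, after $2$ differentiations in total,
$$\int_{0}^{\infty} - \frac{4}{\left(a^{2} + t^{2}\right)^{3}} \, dt = - \frac{3 \pi}{4 a^{5}}.$$

Setting $a = 1$:
$$I = - \frac{3 \pi}{4}.$$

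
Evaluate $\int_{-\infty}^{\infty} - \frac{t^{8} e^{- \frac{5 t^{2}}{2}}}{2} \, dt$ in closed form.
$- \frac{21 \sqrt{10} \sqrt{\pi}}{1250}$

Begin with the known integral
$$J(a) = \int_{-\infty}^{\infty} - \frac{e^{- a t^{2}}}{2} \, dt = - \frac{\sqrt{\pi}}{2 \sqrt{a}}.$$

Differentiating under the integral sign brings down a factor of $(-t^2)$:
$$\frac{dJ}{da} = \int_{-\infty}^{\infty} \frac{t^{2} e^{- a t^{2}}}{2} \, dt = \frac{\sqrt{\pi}}{4 a^{\frac{3}{2}}}.$$

Repeating $4$ times in total — each differentiation brings down another $(-t^2)$ — gives
$$\frac{d^{4}J}{da^{4}} = \int_{-\infty}^{\infty} - \frac{t^{8} e^{- a t^{2}}}{2} \, dt = - \frac{105 \sqrt{\pi}}{32 a^{\frac{9}{2}}},$$
and the integrand here is exactly the target integrand, so $I = - \frac{105 \sqrt{\pi}}{32 a^{\frac{9}{2}}}$.

Setting $a = \frac{5}{2}$:
$$I = - \frac{21 \sqrt{10} \sqrt{\pi}}{1250}.$$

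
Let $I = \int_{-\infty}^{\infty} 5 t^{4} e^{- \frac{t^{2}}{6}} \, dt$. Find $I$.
$135 \sqrt{6} \sqrt{\pi}$

Consider the simpler parametrised integral
$$J(a) = \int_{-\infty}^{\infty} 5 e^{- a t^{2}} \, dt = \frac{5 \sqrt{\pi}}{\sqrt{a}}.$$

Differentiating under the integral sign brings down a factor of $(-t^2)$:
$$\frac{dJ}{da} = \int_{-\infty}^{\infty} - 5 t^{2} e^{- a t^{2}} \, dt = - \frac{5 \sqrt{\pi}}{2 a^{\frac{3}{2}}}.$$

Repeating twice in total — each differentiation brings down another $(-t^2)$ — gives
$$\frac{d^{2}J}{da^{2}} = \int_{-\infty}^{\infty} 5 t^{4} e^{- a t^{2}} \, dt = \frac{15 \sqrt{\pi}}{4 a^{\frac{5}{2}}},$$
and the integrand here is exactly the target integrand, so $I = \frac{15 \sqrt{\pi}}{4 a^{\frac{5}{2}}}$.

Setting $a = \frac{1}{6}$:
$$I = 135 \sqrt{6} \sqrt{\pi}.$$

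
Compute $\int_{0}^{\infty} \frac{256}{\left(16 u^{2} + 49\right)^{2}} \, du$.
$\frac{16 \pi}{343}$

Begin with the known result
$$J(a) = \int_{0}^{\infty} \frac{1}{a^{2} + u^{2}} \, du = \frac{\pi}{2 a}.$$

Differentiating under the integral sign with respect to $a$,
$$\frac{dJ}{da} = \int_{0}^{\infty} - \frac{2 a}{\left(a^{2} + u^{2}\right)^{2}} \, du = - \frac{\pi}{2 a^{2}},$$
so $\int_{0}^{\infty} \frac{1}{\left(a^{2} + u^{2}\right)^{2}} \, du = \frac{\pi}{4 a^{3}}$.

Setting $a = \frac{7}{4}$:
$$I = \frac{16 \pi}{343}.$$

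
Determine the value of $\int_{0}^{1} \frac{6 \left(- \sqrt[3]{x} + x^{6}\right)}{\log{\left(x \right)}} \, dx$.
$\log{\left(\frac{85766121}{4096} \right)}$

Consider the one-parameter family: let $I(a) = \int_{0}^{1} \frac{6 \left(x^{6} - x^{a}\right)}{\log{\left(x \right)}} \, dx$.

Since $\dfrac{\partial}{\partial a}\,x^{a} = x^{a} \ln x$, the $\ln x$ in the denominator cancels and
$$\frac{dI}{da} = \int_{0}^{1} -6 x^{a} \, dx = -6 \left[\frac{x^{a+1}}{a+1}\right]_0^1 = - \frac{6}{a + 1}.$$

Integrating with respect to $a$ gives $I(a) = \log{\left(\frac{117649}{\left(a + 1\right)^{6}} \right)} + C$.

At $a = 6$ the integrand is identically $0$, so $I(6) = 0$. The closed form gives $0$, hence $C = 0$.

Setting $a = \frac{1}{3}$:
$$I = \log{\left(\frac{85766121}{4096} \right)}.$$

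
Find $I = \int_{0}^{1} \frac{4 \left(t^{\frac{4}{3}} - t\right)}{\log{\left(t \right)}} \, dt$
$- \log{\left(\frac{1296}{2401} \right)}$

Consider the one-parameter family: let $I(a) = \int_{0}^{1} \frac{4 \left(t^{\frac{4}{3}} - t^{a}\right)}{\log{\left(t \right)}} \, dt$.

Since $\dfrac{\partial}{\partial a}\,t^{a} = t^{a} \ln t$, the $\ln t$ in the denominator cancels and
$$\frac{dI}{da} = \int_{0}^{1} -4 t^{a} \, dt = -4 \left[\frac{t^{a+1}}{a+1}\right]_0^1 = - \frac{4}{a + 1}.$$

Integrating with respect to $a$ gives $I(a) = - \log{\left(\frac{81 \left(a + 1\right)^{4}}{2401} \right)} + C$.

At $a = \frac{4}{3}$ the integrand is identically $0$, so $I(\frac{4}{3}) = 0$. The closed form gives $0$, hence $C = 0$.

Setting $a = 1$:
$$I = - \log{\left(\frac{1296}{2401} \right)}.$$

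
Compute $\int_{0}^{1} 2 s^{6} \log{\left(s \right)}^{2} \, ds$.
$\frac{4}{343}$

Start from the elementary integral
$$J(a) = \int_{0}^{1} 2 s^{a} \, ds = \frac{2}{a + 1}.$$

Differentiating under the integral sign brings down a factor of $\ln s$:
$$\frac{dJ}{da} = \int_{0}^{1} 2 s^{a} \log{\left(s \right)} \, ds = - \frac{2}{\left(a + 1\right)^{2}}.$$

Repeating twice in total — each differentiation brings down another $\ln s$ — gives
$$\frac{d^{2}J}{da^{2}} = \int_{0}^{1} 2 s^{a} \log{\left(s \right)}^{2} \, ds = \frac{4}{\left(a + 1\right)^{3}},$$
and the integrand here is exactly the target integrand, so $I = \frac{4}{\left(a + 1\right)^{3}}$.

Setting $a = 6$:
$$I = \frac{4}{343}.$$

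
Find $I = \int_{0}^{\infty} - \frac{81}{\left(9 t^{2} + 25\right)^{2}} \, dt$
$- \frac{27 \pi}{500}$

Recall the elementary integral
$$J(a) = \int_{0}^{\infty} - \frac{1}{a^{2} + t^{2}} \, dt = - \frac{\pi}{2 a}.$$

Differentiating under the integral sign with respect to $a$,
$$\frac{dJ}{da} = \int_{0}^{\infty} \frac{2 a}{\left(a^{2} + t^{2}\right)^{2}} \, dt = \frac{\pi}{2 a^{2}},$$
so $\int_{0}^{\infty} - \frac{1}{\left(a^{2} + t^{2}\right)^{2}} \, dt = - \frac{\pi}{4 a^{3}}$.

Setting $a = \frac{5}{3}$:
$$I = - \frac{27 \pi}{500}.$$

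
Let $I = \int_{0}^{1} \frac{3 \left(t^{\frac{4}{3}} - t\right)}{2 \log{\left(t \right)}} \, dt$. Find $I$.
$- \log{\left(\frac{6 \sqrt{42}}{49} \right)}$

Introduce a parameter $a$ in the exponent: let $I(a) = \int_{0}^{1} \frac{3 \left(t^{\frac{4}{3}} - t^{a}\right)}{2 \log{\left(t \right)}} \, dt$.

Since $\dfrac{\partial}{\partial a}\,t^{a} = t^{a} \ln t$, the $\ln t$ in the denominator cancels and
$$\frac{dI}{da} = \int_{0}^{1} - \frac{3}{2} t^{a} \, dt = - \frac{3}{2} \left[\frac{t^{a+1}}{a+1}\right]_0^1 = - \frac{3}{2 a + 2}.$$

Integrating with respect to $a$ gives $I(a) = - \log{\left(\frac{3 \sqrt{21} \left(a + 1\right)^{\frac{3}{2}}}{49} \right)} + C$.

At $a = \frac{4}{3}$ the integrand is identically $0$, so $I(\frac{4}{3}) = 0$. The closed form gives $0$, hence $C = 0$.

Setting $a = 1$:
$$I = - \log{\left(\frac{6 \sqrt{42}}{49} \right)}.$$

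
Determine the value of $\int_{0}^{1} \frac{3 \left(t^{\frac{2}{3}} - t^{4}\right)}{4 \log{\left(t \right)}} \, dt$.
$- \frac{3 \log{\left(3 \right)}}{4}$

Consider the one-parameter family: let $I(a) = \int_{0}^{1} \frac{3 \left(- t^{4} + t^{a}\right)}{4 \log{\left(t \right)}} \, dt$.

Since $\dfrac{\partial}{\partial a}\,t^{a} = t^{a} \ln t$, the $\ln t$ in the denominator cancels and
$$\frac{dI}{da} = \int_{0}^{1} \frac{3}{4} t^{a} \, dt = \frac{3}{4} \left[\frac{t^{a+1}}{a+1}\right]_0^1 = \frac{3}{4 \left(a + 1\right)}.$$

Integrating with respect to $a$ gives $I(a) = \frac{3 \log{\left(a + 1 \right)}}{4} - \frac{3 \log{\left(5 \right)}}{4} + C$.

At $a = 4$ the integrand is identically $0$, so $I(4) = 0$. The closed form gives $0$, hence $C = 0$.

Setting $a = \frac{2}{3}$:
$$I = - \frac{3 \log{\left(3 \right)}}{4}.$$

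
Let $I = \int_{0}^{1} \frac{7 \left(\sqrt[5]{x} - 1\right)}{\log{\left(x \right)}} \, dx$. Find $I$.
$\log{\left(\frac{279936}{78125} \right)}$

Introduce a parameter $a$ in the exponent: let $I(a) = \int_{0}^{1} \frac{7 \left(x^{a} - 1\right)}{\log{\left(x \right)}} \, dx$.

Since $\dfrac{\partial}{\partial a}\,x^{a} = x^{a} \ln x$, the $\ln x$ in the denominator cancels and
$$\frac{dI}{da} = \int_{0}^{1} 7 x^{a} \, dx = 7 \left[\frac{x^{a+1}}{a+1}\right]_0^1 = \frac{7}{a + 1}.$$

Integrating with respect to $a$ gives $I(a) = 7 \log{\left(a + 1 \right)} + C$.

At $a = 0$ the integrand is identically $0$, so $I(0) = 0$. The closed form gives $0$, hence $C = 0$.

Setting $a = \frac{1}{5}$:
$$I = \log{\left(\frac{279936}{78125} \right)}.$$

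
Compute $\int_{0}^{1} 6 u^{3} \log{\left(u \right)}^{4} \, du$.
$\frac{9}{64}$

Start from the elementary integral
$$J(a) = \int_{0}^{1} 6 u^{a} \, du = \frac{6}{a + 1}.$$

Differentiating under the integral sign brings down a factor of $\ln u$:
$$\frac{dJ}{da} = \int_{0}^{1} 6 u^{a} \log{\left(u \right)} \, du = - \frac{6}{\left(a + 1\right)^{2}}.$$

Repeating $4$ times in total — each differentiation brings down another $\ln u$ — gives
$$\frac{d^{4}J}{da^{4}} = \int_{0}^{1} 6 u^{a} \log{\left(u \right)}^{4} \, du = \frac{144}{\left(a + 1\right)^{5}},$$
and the integrand here is exactly the target integrand, so $I = \frac{144}{\left(a + 1\right)^{5}}$.

Setting $a = 3$:
$$I = \frac{9}{64}.$$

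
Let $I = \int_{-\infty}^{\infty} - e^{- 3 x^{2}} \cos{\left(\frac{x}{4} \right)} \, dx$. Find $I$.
$- \frac{\sqrt{3} \sqrt{\pi}}{3 e^{\frac{1}{192}}}$

Define $I(b) = \int_{-\infty}^{\infty} - e^{- 3 x^{2}} \cos{\left(b x \right)} \, dx$.

Differentiating under the integral sign,
$$I'(b) = \int_{-\infty}^{\infty} x e^{- 3 x^{2}} \sin{\left(b x \right)} \, dx.$$

Integrate $\int_{-\infty}^{\infty} x \sin(b x)\, e^{- 3 x^{2}}\, dx$ by parts with $u = \sin(b x)$ and $dv = x\, e^{- 3 x^{2}}\, dx$, giving $v = - \frac{e^{- 3 x^{2}}}{6}$. The boundary term vanishes and
$$\int_{-\infty}^{\infty} x \sin(b x)\, e^{- 3 x^{2}}\, dx = \frac{b}{6} \int_{-\infty}^{\infty} \cos(b x)\, e^{- 3 x^{2}}\, dx,$$
so $I'(b) = - \frac{b}{6}\, I(b)$.

This is a separable first-order ODE; solving with the initial condition $I(0) = \int_{-\infty}^{\infty} - e^{- 3 x^{2}}\,dx = - \frac{\sqrt{3} \sqrt{\pi}}{3}$ gives
$$I(b) = - \frac{\sqrt{3} \sqrt{\pi} e^{- \frac{b^{2}}{12}}}{3}.$$

Setting $b = \frac{1}{4}$:
$$I = - \frac{\sqrt{3} \sqrt{\pi}}{3 e^{\frac{1}{192}}}.$$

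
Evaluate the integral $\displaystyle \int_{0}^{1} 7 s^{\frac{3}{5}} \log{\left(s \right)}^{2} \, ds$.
$\frac{875}{256}$

Start from the elementary integral
$$J(a) = \int_{0}^{1} 7 s^{a} \, ds = \frac{7}{a + 1}.$$

Differentiating under the integral sign brings down a factor of $\ln s$:
$$\frac{dJ}{da} = \int_{0}^{1} 7 s^{a} \log{\left(s \right)} \, ds = - \frac{7}{\left(a + 1\right)^{2}}.$$

Repeating twice in total — each differentiation brings down another $\ln s$ — gives
$$\frac{d^{2}J}{da^{2}} = \int_{0}^{1} 7 s^{a} \log{\left(s \right)}^{2} \, ds = \frac{14}{\left(a + 1\right)^{3}},$$
and the integrand here is exactly the target integrand, so $I = \frac{14}{\left(a + 1\right)^{3}}$.

Setting $a = \frac{3}{5}$:
$$I = \frac{875}{256}.$$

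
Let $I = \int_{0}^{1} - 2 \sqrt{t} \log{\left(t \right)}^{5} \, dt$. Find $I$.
$\frac{5120}{243}$

Consider the simpler parametrised integral
$$J(a) = \int_{0}^{1} - 2 t^{a} \, dt = - \frac{2}{a + 1}.$$

Differentiating under the integral sign brings down a factor of $\ln t$:
$$\frac{dJ}{da} = \int_{0}^{1} - 2 t^{a} \log{\left(t \right)} \, dt = \frac{2}{\left(a + 1\right)^{2}}.$$

Repeating $5$ times in total — each differentiation brings down another $\ln t$ — gives
$$\frac{d^{5}J}{da^{5}} = \int_{0}^{1} - 2 t^{a} \log{\left(t \right)}^{5} \, dt = \frac{240}{\left(a + 1\right)^{6}},$$
and the integrand here is exactly the target integrand, so $I = \frac{240}{\left(a + 1\right)^{6}}$.

Setting $a = \frac{1}{2}$:
$$I = \frac{5120}{243}.$$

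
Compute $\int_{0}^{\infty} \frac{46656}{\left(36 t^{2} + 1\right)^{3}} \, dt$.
$1458 \pi$

Start from the standard arctangent integral
$$J(a) = \int_{0}^{\infty} \frac{1}{a^{2} + t^{2}} \, dt = \frac{\pi}{2 a}.$$

Differentiating under the integral sign with respect to $a$,
$$\frac{dJ}{da} = \int_{0}^{\infty} - \frac{2 a}{\left(a^{2} + t^{2}\right)^{2}} \, dt = - \frac{\pi}{2 a^{2}},$$
so $\int_{0}^{\infty} \frac{1}{\left(a^{2} + t^{2}\right)^{2}} \, dt = \frac{\pi}{4 a^{3}}$.

Repeating — each differentiation of $1/(t^2+a^2)^j$ produces $-2ja/(t^2+a^2)^{j+1}$ — and dividing through by $-2ja$ at each step yields, after $2$ differentiations in total,
$$\int_{0}^{\infty} \frac{1}{\left(a^{2} + t^{2}\right)^{3}} \, dt = \frac{3 \pi}{16 a^{5}}.$$

Setting $a = \frac{1}{6}$:
$$I = 1458 \pi.$$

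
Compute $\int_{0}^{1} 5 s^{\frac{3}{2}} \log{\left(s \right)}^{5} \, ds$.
$- \frac{1536}{625}$

Consider the simpler parametrised integral
$$J(a) = \int_{0}^{1} 5 s^{a} \, ds = \frac{5}{a + 1}.$$

Differentiating under the integral sign brings down a factor of $\ln s$:
$$\frac{dJ}{da} = \int_{0}^{1} 5 s^{a} \log{\left(s \right)} \, ds = - \frac{5}{\left(a + 1\right)^{2}}.$$

Repeating $5$ times in total — each differentiation brings down another $\ln s$ — gives
$$\frac{d^{5}J}{da^{5}} = \int_{0}^{1} 5 s^{a} \log{\left(s \right)}^{5} \, ds = - \frac{600}{\left(a + 1\right)^{6}},$$
and the integrand here is exactly the target integrand, so $I = - \frac{600}{\left(a + 1\right)^{6}}$.

Setting $a = \frac{3}{2}$:
$$I = - \frac{1536}{625}.$$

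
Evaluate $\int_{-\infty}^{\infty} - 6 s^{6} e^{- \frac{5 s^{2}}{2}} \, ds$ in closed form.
$- \frac{18 \sqrt{10} \sqrt{\pi}}{125}$

Begin with the known integral
$$J(a) = \int_{-\infty}^{\infty} - 6 e^{- a s^{2}} \, ds = - \frac{6 \sqrt{\pi}}{\sqrt{a}}.$$

Differentiating under the integral sign brings down a factor of $(-s^2)$:
$$\frac{dJ}{da} = \int_{-\infty}^{\infty} 6 s^{2} e^{- a s^{2}} \, ds = \frac{3 \sqrt{\pi}}{a^{\frac{3}{2}}}.$$

Repeating $3$ times in total — each differentiation brings down another $(-s^2)$ — gives
$$\frac{d^{3}J}{da^{3}} = \int_{-\infty}^{\infty} 6 s^{6} e^{- a s^{2}} \, ds = \frac{45 \sqrt{\pi}}{4 a^{\frac{7}{2}}},$$
and the integrand here is $(-1)^{3}$ times the target integrand, so $I = (-1)^{3}\,\frac{d^{3}J}{da^{3}} = - \frac{45 \sqrt{\pi}}{4 a^{\frac{7}{2}}}$.

Setting $a = \frac{5}{2}$:
$$I = - \frac{18 \sqrt{10} \sqrt{\pi}}{125}.$$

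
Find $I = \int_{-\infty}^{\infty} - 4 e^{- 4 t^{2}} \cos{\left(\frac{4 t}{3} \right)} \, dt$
$- \frac{2 \sqrt{\pi}}{e^{\frac{1}{9}}}$

Let $b$ denote the cosine frequency and define $I(b) = \int_{-\infty}^{\infty} - 4 e^{- 4 t^{2}} \cos{\left(b t \right)} \, dt$.

Differentiating under the integral sign,
$$I'(b) = \int_{-\infty}^{\infty} 4 t e^{- 4 t^{2}} \sin{\left(b t \right)} \, dt.$$

Integrate $\int_{-\infty}^{\infty} t \sin(b t)\, e^{- 4 t^{2}}\, dt$ by parts with $u = \sin(b t)$ and $dv = t\, e^{- 4 t^{2}}\, dt$, giving $v = - \frac{e^{- 4 t^{2}}}{8}$. The boundary term vanishes and
$$\int_{-\infty}^{\infty} t \sin(b t)\, e^{- 4 t^{2}}\, dt = \frac{b}{8} \int_{-\infty}^{\infty} \cos(b t)\, e^{- 4 t^{2}}\, dt,$$
so $I'(b) = - \frac{b}{8}\, I(b)$.

This is a separable first-order ODE; solving with the initial condition $I(0) = \int_{-\infty}^{\infty} - 4 e^{- 4 t^{2}}\,dt = - 2 \sqrt{\pi}$ gives
$$I(b) = - 2 \sqrt{\pi} e^{- \frac{b^{2}}{16}}.$$

Setting $b = \frac{4}{3}$:
$$I = - \frac{2 \sqrt{\pi}}{e^{\frac{1}{9}}}.$$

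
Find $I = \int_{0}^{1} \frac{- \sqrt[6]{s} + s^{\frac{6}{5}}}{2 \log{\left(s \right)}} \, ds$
$\log{\left(\frac{\sqrt{2310}}{35} \right)}$

Consider the one-parameter family: let $I(a) = \int_{0}^{1} \frac{s^{\frac{6}{5}} - s^{a}}{2 \log{\left(s \right)}} \, ds$.

Since $\dfrac{\partial}{\partial a}\,s^{a} = s^{a} \ln s$, the $\ln s$ in the denominator cancels and
$$\frac{dI}{da} = \int_{0}^{1} - \frac{1}{2} s^{a} \, ds = - \frac{1}{2} \left[\frac{s^{a+1}}{a+1}\right]_0^1 = - \frac{1}{2 a + 2}.$$

Integrating with respect to $a$ gives $I(a) = - \frac{\log{\left(a + 1 \right)}}{2} - \frac{\log{\left(5 \right)}}{2} + \frac{\log{\left(11 \right)}}{2} + C$.

At $a = \frac{6}{5}$ the integrand is identically $0$, so $I(\frac{6}{5}) = 0$. The closed form gives $0$, hence $C = 0$.

Setting $a = \frac{1}{6}$:
$$I = \log{\left(\frac{\sqrt{2310}}{35} \right)}.$$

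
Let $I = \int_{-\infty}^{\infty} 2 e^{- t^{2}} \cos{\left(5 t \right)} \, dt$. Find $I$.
$\frac{2 \sqrt{\pi}}{e^{\frac{25}{4}}}$

Let $b$ denote the cosine frequency and define $I(b) = \int_{-\infty}^{\infty} 2 e^{- t^{2}} \cos{\left(b t \right)} \, dt$.

Differentiating under the integral sign,
$$I'(b) = \int_{-\infty}^{\infty} - 2 t e^{- t^{2}} \sin{\left(b t \right)} \, dt.$$

Integrate $\int_{-\infty}^{\infty} t \sin(b t)\, e^{- t^{2}}\, dt$ by parts with $u = \sin(b t)$ and $dv = t\, e^{- t^{2}}\, dt$, giving $v = - \frac{e^{- t^{2}}}{2}$. The boundary term vanishes and
$$\int_{-\infty}^{\infty} t \sin(b t)\, e^{- t^{2}}\, dt = \frac{b}{2} \int_{-\infty}^{\infty} \cos(b t)\, e^{- t^{2}}\, dt,$$
so $I'(b) = - \frac{b}{2}\, I(b)$.

This is a separable first-order ODE; solving with the initial condition $I(0) = \int_{-\infty}^{\infty} 2 e^{- t^{2}}\,dt = 2 \sqrt{\pi}$ gives
$$I(b) = 2 \sqrt{\pi} e^{- \frac{b^{2}}{4}}.$$

Setting $b = 5$:
$$I = \frac{2 \sqrt{\pi}}{e^{\frac{25}{4}}}.$$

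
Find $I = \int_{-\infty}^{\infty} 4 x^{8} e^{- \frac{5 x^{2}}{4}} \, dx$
$\frac{2688 \sqrt{5} \sqrt{\pi}}{625}$

Begin with the known integral
$$J(a) = \int_{-\infty}^{\infty} 4 e^{- a x^{2}} \, dx = \frac{4 \sqrt{\pi}}{\sqrt{a}}.$$

Differentiating under the integral sign brings down a factor of $(-x^2)$:
$$\frac{dJ}{da} = \int_{-\infty}^{\infty} - 4 x^{2} e^{- a x^{2}} \, dx = - \frac{2 \sqrt{\pi}}{a^{\frac{3}{2}}}.$$

Repeating $4$ times in total — each differentiation brings down another $(-x^2)$ — gives
$$\frac{d^{4}J}{da^{4}} = \int_{-\infty}^{\infty} 4 x^{8} e^{- a x^{2}} \, dx = \frac{105 \sqrt{\pi}}{4 a^{\frac{9}{2}}},$$
and the integrand here is exactly the target integrand, so $I = \frac{105 \sqrt{\pi}}{4 a^{\frac{9}{2}}}$.

Setting $a = \frac{5}{4}$:
$$I = \frac{2688 \sqrt{5} \sqrt{\pi}}{625}.$$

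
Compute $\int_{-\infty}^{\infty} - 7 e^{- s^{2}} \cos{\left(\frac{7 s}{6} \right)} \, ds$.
$- \frac{7 \sqrt{\pi}}{e^{\frac{49}{144}}}$

Let $b$ denote the cosine frequency and define $I(b) = \int_{-\infty}^{\infty} - 7 e^{- s^{2}} \cos{\left(b s \right)} \, ds$.

Differentiating under the integral sign,
$$I'(b) = \int_{-\infty}^{\infty} 7 s e^{- s^{2}} \sin{\left(b s \right)} \, ds.$$

Integrate $\int_{-\infty}^{\infty} s \sin(b s)\, e^{- s^{2}}\, ds$ by parts with $u = \sin(b s)$ and $dv = s\, e^{- s^{2}}\, ds$, giving $v = - \frac{e^{- s^{2}}}{2}$. The boundary term vanishes and
$$\int_{-\infty}^{\infty} s \sin(b s)\, e^{- s^{2}}\, ds = \frac{b}{2} \int_{-\infty}^{\infty} \cos(b s)\, e^{- s^{2}}\, ds,$$
so $I'(b) = - \frac{b}{2}\, I(b)$.

This is a separable first-order ODE; solving with the initial condition $I(0) = \int_{-\infty}^{\infty} - 7 e^{- s^{2}}\,ds = - 7 \sqrt{\pi}$ gives
$$I(b) = - 7 \sqrt{\pi} e^{- \frac{b^{2}}{4}}.$$

Setting $b = \frac{7}{6}$:
$$I = - \frac{7 \sqrt{\pi}}{e^{\frac{49}{144}}}.$$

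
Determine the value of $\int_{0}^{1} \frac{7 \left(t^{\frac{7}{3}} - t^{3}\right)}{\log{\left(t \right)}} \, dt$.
$- \log{\left(\frac{279936}{78125} \right)}$

Consider the one-parameter family: let $I(a) = \int_{0}^{1} \frac{7 \left(t^{\frac{7}{3}} - t^{a}\right)}{\log{\left(t \right)}} \, dt$.

Since $\dfrac{\partial}{\partial a}\,t^{a} = t^{a} \ln t$, the $\ln t$ in the denominator cancels and
$$\frac{dI}{da} = \int_{0}^{1} -7 t^{a} \, dt = -7 \left[\frac{t^{a+1}}{a+1}\right]_0^1 = - \frac{7}{a + 1}.$$

Integrating with respect to $a$ gives $I(a) = - \log{\left(\frac{2187 \left(a + 1\right)^{7}}{10000000} \right)} + C$.

At $a = \frac{7}{3}$ the integrand is identically $0$, so $I(\frac{7}{3}) = 0$. The closed form gives $0$, hence $C = 0$.

Setting $a = 3$:
$$I = - \log{\left(\frac{279936}{78125} \right)}.$$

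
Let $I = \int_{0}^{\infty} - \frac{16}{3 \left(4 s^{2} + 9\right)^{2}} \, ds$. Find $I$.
$- \frac{2 \pi}{81}$

Begin with the known result
$$J(a) = \int_{0}^{\infty} - \frac{1}{3 \left(a^{2} + s^{2}\right)} \, ds = - \frac{\pi}{6 a}.$$

Differentiating under the integral sign with respect to $a$,
$$\frac{dJ}{da} = \int_{0}^{\infty} \frac{2 a}{3 \left(a^{2} + s^{2}\right)^{2}} \, ds = \frac{\pi}{6 a^{2}},$$
so $\int_{0}^{\infty} - \frac{1}{3 \left(a^{2} + s^{2}\right)^{2}} \, ds = - \frac{\pi}{12 a^{3}}$.

Setting $a = \frac{3}{2}$:
$$I = - \frac{2 \pi}{81}.$$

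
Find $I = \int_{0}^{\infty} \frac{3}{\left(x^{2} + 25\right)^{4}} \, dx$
$\frac{3 \pi}{500000}$

Recall the elementary integral
$$J(a) = \int_{0}^{\infty} \frac{3}{a^{2} + x^{2}} \, dx = \frac{3 \pi}{2 a}.$$

Differentiating under the integral sign with respect to $a$,
$$\frac{dJ}{da} = \int_{0}^{\infty} - \frac{6 a}{\left(a^{2} + x^{2}\right)^{2}} \, dx = - \frac{3 \pi}{2 a^{2}},$$
so $\int_{0}^{\infty} \frac{3}{\left(a^{2} + x^{2}\right)^{2}} \, dx = \frac{3 \pi}{4 a^{3}}$.

Repeating — each differentiation of $1/(x^2+a^2)^j$ produces $-2ja/(x^2+a^2)^{j+1}$ — and dividing through by $-2ja$ at each step yields, after $3$ differentiations in total,
$$\int_{0}^{\infty} \frac{3}{\left(a^{2} + x^{2}\right)^{4}} \, dx = \frac{15 \pi}{32 a^{7}}.$$

Setting $a = 5$:
$$I = \frac{3 \pi}{500000}.$$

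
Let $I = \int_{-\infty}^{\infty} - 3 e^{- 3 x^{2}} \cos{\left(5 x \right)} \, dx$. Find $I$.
$- \frac{\sqrt{3} \sqrt{\pi}}{e^{\frac{25}{12}}}$

Define $I(b) = \int_{-\infty}^{\infty} - 3 e^{- 3 x^{2}} \cos{\left(b x \right)} \, dx$.

Differentiating under the integral sign,
$$I'(b) = \int_{-\infty}^{\infty} 3 x e^{- 3 x^{2}} \sin{\left(b x \right)} \, dx.$$

Integrate $\int_{-\infty}^{\infty} x \sin(b x)\, e^{- 3 x^{2}}\, dx$ by parts with $u = \sin(b x)$ and $dv = x\, e^{- 3 x^{2}}\, dx$, giving $v = - \frac{e^{- 3 x^{2}}}{6}$. The boundary term vanishes and
$$\int_{-\infty}^{\infty} x \sin(b x)\, e^{- 3 x^{2}}\, dx = \frac{b}{6} \int_{-\infty}^{\infty} \cos(b x)\, e^{- 3 x^{2}}\, dx,$$
so $I'(b) = - \frac{b}{6}\, I(b)$.

This is a separable first-order ODE; solving with the initial condition $I(0) = \int_{-\infty}^{\infty} - 3 e^{- 3 x^{2}}\,dx = - \sqrt{3} \sqrt{\pi}$ gives
$$I(b) = - \sqrt{3} \sqrt{\pi} e^{- \frac{b^{2}}{12}}.$$

Setting $b = 5$:
$$I = - \frac{\sqrt{3} \sqrt{\pi}}{e^{\frac{25}{12}}}.$$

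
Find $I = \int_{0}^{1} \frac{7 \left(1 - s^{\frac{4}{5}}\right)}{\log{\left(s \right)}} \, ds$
$- \log{\left(\frac{4782969}{78125} \right)}$

Replace the exponent $\frac{4}{5}$ by a parameter $a$: let $I(a) = \int_{0}^{1} \frac{7 \left(1 - s^{a}\right)}{\log{\left(s \right)}} \, ds$.

Since $\dfrac{\partial}{\partial a}\,s^{a} = s^{a} \ln s$, the $\ln s$ in the denominator cancels and
$$\frac{dI}{da} = \int_{0}^{1} -7 s^{a} \, ds = -7 \left[\frac{s^{a+1}}{a+1}\right]_0^1 = - \frac{7}{a + 1}.$$

Integrating with respect to $a$ gives $I(a) = - 7 \log{\left(a + 1 \right)} + C$.

At $a = 0$ the integrand is identically $0$, so $I(0) = 0$. The closed form gives $0$, hence $C = 0$.

Setting $a = \frac{4}{5}$:
$$I = - \log{\left(\frac{4782969}{78125} \right)}.$$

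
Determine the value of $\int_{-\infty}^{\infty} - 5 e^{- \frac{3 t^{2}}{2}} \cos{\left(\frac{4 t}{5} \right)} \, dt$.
$- \frac{5 \sqrt{6} \sqrt{\pi}}{3 e^{\frac{8}{75}}}$

Let $b$ denote the cosine frequency and define $I(b) = \int_{-\infty}^{\infty} - 5 e^{- \frac{3 t^{2}}{2}} \cos{\left(b t \right)} \, dt$.

Differentiating under the integral sign,
$$I'(b) = \int_{-\infty}^{\infty} 5 t e^{- \frac{3 t^{2}}{2}} \sin{\left(b t \right)} \, dt.$$

Integrate $\int_{-\infty}^{\infty} t \sin(b t)\, e^{- \frac{3 t^{2}}{2}}\, dt$ by parts with $u = \sin(b t)$ and $dv = t\, e^{- \frac{3 t^{2}}{2}}\, dt$, giving $v = - \frac{e^{- \frac{3 t^{2}}{2}}}{3}$. The boundary term vanishes and
$$\int_{-\infty}^{\infty} t \sin(b t)\, e^{- \frac{3 t^{2}}{2}}\, dt = \frac{b}{3} \int_{-\infty}^{\infty} \cos(b t)\, e^{- \frac{3 t^{2}}{2}}\, dt,$$
so $I'(b) = - \frac{b}{3}\, I(b)$.

This is a separable first-order ODE; solving with the initial condition $I(0) = \int_{-\infty}^{\infty} - 5 e^{- \frac{3 t^{2}}{2}}\,dt = - \frac{5 \sqrt{6} \sqrt{\pi}}{3}$ gives
$$I(b) = - \frac{5 \sqrt{6} \sqrt{\pi} e^{- \frac{b^{2}}{6}}}{3}.$$

Setting $b = \frac{4}{5}$:
$$I = - \frac{5 \sqrt{6} \sqrt{\pi}}{3 e^{\frac{8}{75}}}.$$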